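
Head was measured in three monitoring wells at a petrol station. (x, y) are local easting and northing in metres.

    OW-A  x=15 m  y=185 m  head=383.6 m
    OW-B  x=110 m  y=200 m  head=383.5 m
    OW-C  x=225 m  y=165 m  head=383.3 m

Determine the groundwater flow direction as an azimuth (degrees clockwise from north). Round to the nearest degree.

139°

Taking OW-A as reference: OW-B−OW-A = (95, 15, -0.1); OW-C−OW-A = (210, -20, -0.3).
Solve a·Δx + b·Δy = Δh: det = 95·(-20) − 210·15 = -5050.
∂h/∂x = [(-0.1)·(-20) − (-0.3)·15] / -5050 = -0.001287
∂h/∂y = [95·(-0.3) − 210·(-0.1)] / -5050 = +0.001485
Flow direction (−∇h) has components (+0.001287 E, -0.001485 N).
Azimuth = atan2(E, N) = atan2(+0.001287, -0.001485) = 139.1° ≈ 139°.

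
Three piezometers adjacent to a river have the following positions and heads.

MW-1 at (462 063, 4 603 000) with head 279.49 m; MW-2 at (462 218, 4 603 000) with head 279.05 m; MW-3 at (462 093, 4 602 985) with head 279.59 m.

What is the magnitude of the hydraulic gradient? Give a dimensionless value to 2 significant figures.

0.013

Three-point gradient (reference MW-1): Δ to MW-2 = (155, 0, -0.44), Δ to MW-3 = (30, -15, +0.10).
∂h/∂x = -0.002839, ∂h/∂y = -0.01234 (det = -2325).
|∇h| = √(-0.002839² + -0.01234²) = 0.01266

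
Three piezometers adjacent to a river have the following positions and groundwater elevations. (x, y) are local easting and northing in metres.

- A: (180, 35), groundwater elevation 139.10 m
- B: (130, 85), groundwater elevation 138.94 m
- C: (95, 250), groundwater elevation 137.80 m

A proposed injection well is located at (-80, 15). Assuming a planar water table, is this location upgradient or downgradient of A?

Three-point gradient (reference A): Δ to B = (-50, 50, -0.16), Δ to C = (-85, 215, -1.30).
∂h/∂x = -0.004708, ∂h/∂y = -0.007908 (det = -6500).
Head at (-80, 15) = 139.10 + (-0.004708)·(-260) + (-0.007908)·(-20) = 140.48 m.
That is higher than the 139.10 m at A, so the point is upgradient.

upgradient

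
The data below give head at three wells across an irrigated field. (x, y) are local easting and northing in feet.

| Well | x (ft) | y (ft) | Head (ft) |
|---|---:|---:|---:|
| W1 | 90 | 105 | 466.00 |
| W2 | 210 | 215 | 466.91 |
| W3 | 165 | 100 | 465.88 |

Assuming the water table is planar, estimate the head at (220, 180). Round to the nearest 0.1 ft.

Differences from W1: to W2 (Δx, Δy, Δh) = (120, 110, +0.91); to W3 = (75, -5, -0.12).
Solve a·Δx + b·Δy = Δh: det = 120·(-5) − 75·110 = -8850.
∂h/∂x = [(+0.91)·(-5) − (-0.12)·110] / -8850 = -0.0009774
∂h/∂y = [120·(-0.12) − 75·(+0.91)] / -8850 = +0.009339
h(220, 180) = 466.00 + (-0.0009774)·(130) + (+0.009339)·(75) = 466.00 -0.127 +0.700 = 466.573 ft.

466.6 ft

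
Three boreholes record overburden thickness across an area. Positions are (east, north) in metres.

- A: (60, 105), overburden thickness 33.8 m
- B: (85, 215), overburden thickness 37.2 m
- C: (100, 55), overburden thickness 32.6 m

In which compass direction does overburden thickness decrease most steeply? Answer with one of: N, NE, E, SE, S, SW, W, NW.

Differences from A: to B (Δx, Δy, Δh) = (25, 110, +3.4); to C = (40, -50, -1.2).
Determinant of the coordinate differences = 25·(-50) − 40·110 = -5650.
∂d/∂x = [(+3.4)·(-50) − (-1.2)·110] / -5650 = +0.006726
∂d/∂y = [25·(-1.2) − 40·(+3.4)] / -5650 = +0.02938
Steepest decrease is along −∇f = (-0.006726 E, -0.02938 N) → south.

S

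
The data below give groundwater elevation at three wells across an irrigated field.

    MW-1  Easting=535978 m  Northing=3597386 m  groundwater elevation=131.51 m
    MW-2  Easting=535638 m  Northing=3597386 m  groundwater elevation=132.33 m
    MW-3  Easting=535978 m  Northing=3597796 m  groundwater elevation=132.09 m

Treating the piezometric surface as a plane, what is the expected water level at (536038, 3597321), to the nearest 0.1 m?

∂h/∂x = (132.33 − 131.51) / (535638 − 535978) = -0.002412
∂h/∂y = (132.09 − 131.51) / (3597796 − 3597386) = +0.001415
h(536038, 3597321) = 131.51 + (-0.002412)·(60) + (+0.001415)·(-65) = 131.51 -0.145 -0.092 = 131.273 m.

131.3 m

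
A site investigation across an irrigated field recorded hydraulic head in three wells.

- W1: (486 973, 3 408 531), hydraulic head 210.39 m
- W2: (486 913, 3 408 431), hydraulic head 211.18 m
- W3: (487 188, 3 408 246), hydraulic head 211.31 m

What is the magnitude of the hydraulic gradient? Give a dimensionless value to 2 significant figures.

Differences from W1: to W2 (Δx, Δy, Δh) = (-60, -100, +0.79); to W3 = (215, -285, +0.92).
Determinant of the coordinate differences = (-60)·(-285) − 215·(-100) = 38600.
∂h/∂x = [(+0.79)·(-285) − (+0.92)·(-100)] / 38600 = -0.003449
∂h/∂y = [(-60)·(+0.92) − 215·(+0.79)] / 38600 = -0.005830
|∇h| = √(-0.003449² + -0.005830²) = 0.006774

0.0068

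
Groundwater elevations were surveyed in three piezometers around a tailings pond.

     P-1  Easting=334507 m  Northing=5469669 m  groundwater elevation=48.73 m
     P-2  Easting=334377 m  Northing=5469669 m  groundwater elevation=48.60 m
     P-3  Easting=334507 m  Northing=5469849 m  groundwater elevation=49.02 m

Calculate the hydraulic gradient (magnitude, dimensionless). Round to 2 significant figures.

∂h/∂x = (48.60 − 48.73) / (334377 − 334507) = +0.0010000
∂h/∂y = (49.02 − 48.73) / (5469849 − 5469669) = +0.001611
|∇h| = √(0.0010000² + 0.001611²) = 0.001896

0.0019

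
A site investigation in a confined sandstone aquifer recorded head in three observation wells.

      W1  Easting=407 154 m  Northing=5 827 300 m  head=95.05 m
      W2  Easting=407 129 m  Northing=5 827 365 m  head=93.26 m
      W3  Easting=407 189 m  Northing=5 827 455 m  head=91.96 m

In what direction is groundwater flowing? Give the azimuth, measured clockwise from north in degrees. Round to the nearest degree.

331°

Differences from W1: to W2 (Δx, Δy, Δh) = (-25, 65, -1.79); to W3 = (35, 155, -3.09).
Determinant of the coordinate differences = (-25)·155 − 35·65 = -6150.
∂h/∂x = [(-1.79)·155 − (-3.09)·65] / -6150 = +0.01246
∂h/∂y = [(-25)·(-3.09) − 35·(-1.79)] / -6150 = -0.02275
Flow direction (−∇h) has components (-0.01246 E, +0.02275 N).
Azimuth = atan2(E, N) = atan2(-0.01246, +0.02275) = 331.3° ≈ 331°.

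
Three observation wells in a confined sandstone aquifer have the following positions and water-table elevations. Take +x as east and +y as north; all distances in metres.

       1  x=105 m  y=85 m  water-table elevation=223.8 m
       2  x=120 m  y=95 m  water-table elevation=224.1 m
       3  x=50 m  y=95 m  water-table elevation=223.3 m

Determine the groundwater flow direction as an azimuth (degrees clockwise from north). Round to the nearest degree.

With h = a·x + b·y + c and 1 as origin, the differences give:
  15·a + 10·b = +0.3
  (-55)·a + 10·b = -0.5
Eliminate b (×10 and ×10, subtract): 700·a = 8.00 → a = ∂h/∂x = +0.01143
Back-substitute: b = ∂h/∂y = +0.01286.
Flow direction (−∇h) has components (-0.01143 E, -0.01286 N).
Azimuth = atan2(E, N) = atan2(-0.01143, -0.01286) = 221.6° ≈ 222°.

222°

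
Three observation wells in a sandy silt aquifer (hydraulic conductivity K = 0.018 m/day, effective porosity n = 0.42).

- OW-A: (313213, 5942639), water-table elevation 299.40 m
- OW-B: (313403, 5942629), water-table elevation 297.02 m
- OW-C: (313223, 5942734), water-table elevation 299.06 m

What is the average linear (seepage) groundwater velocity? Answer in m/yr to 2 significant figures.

0.20 m/yr

Taking OW-A as reference: OW-B−OW-A = (190, -10, -2.38); OW-C−OW-A = (10, 95, -0.34).
Solve a·Δx + b·Δy = Δh: det = 190·95 − 10·(-10) = 18150.
∂h/∂x = [(-2.38)·95 − (-0.34)·(-10)] / 18150 = -0.01264
∂h/∂y = [190·(-0.34) − 10·(-2.38)] / 18150 = -0.002248
|∇h| = √(-0.01264² + -0.002248²) = 0.01284
Seepage velocity v = K·i/n = 0.018 × 0.01284 / 0.42 = 0.0005503 m/day = 0.201 m/yr.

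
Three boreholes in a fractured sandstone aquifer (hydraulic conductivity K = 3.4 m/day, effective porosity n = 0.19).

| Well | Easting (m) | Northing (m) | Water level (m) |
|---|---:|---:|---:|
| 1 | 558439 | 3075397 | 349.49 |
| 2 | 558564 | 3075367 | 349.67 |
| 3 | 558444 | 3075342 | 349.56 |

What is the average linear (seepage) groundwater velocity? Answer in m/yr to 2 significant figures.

11 m/yr

Differences from 1: to 2 (Δx, Δy, Δh) = (125, -30, +0.18); to 3 = (5, -55, +0.07).
Solve a·Δx + b·Δy = Δh: det = 125·(-55) − 5·(-30) = -6725.
∂h/∂x = [(+0.18)·(-55) − (+0.07)·(-30)] / -6725 = +0.001160
∂h/∂y = [125·(+0.07) − 5·(+0.18)] / -6725 = -0.001167
|∇h| = √(0.001160² + -0.001167²) = 0.001645
Seepage velocity v = K·i/n = 3.4 × 0.001645 / 0.19 = 0.02944 m/day = 10.75 m/yr.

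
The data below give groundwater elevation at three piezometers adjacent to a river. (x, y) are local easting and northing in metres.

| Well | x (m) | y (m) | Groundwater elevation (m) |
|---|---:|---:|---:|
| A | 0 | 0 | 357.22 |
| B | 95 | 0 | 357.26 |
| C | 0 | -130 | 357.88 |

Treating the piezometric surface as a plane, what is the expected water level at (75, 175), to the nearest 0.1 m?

∂h/∂x = (357.26 − 357.22) / (95 − 0) = +0.0004211
∂h/∂y = (357.88 − 357.22) / (-130 − 0) = -0.005077
h(75, 175) = 357.22 + (+0.0004211)·(75) + (-0.005077)·(175) = 357.22 +0.032 -0.888 = 356.363 m.

356.4 m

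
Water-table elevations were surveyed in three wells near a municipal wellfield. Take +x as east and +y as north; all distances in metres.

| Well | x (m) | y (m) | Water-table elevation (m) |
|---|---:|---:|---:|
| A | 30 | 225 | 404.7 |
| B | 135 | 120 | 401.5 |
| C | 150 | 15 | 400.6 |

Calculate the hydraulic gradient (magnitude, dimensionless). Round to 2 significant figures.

0.026

Differences from A: to B (Δx, Δy, Δh) = (105, -105, -3.2); to C = (120, -210, -4.1).
Solve a·Δx + b·Δy = Δh: det = 105·(-210) − 120·(-105) = -9450.
∂h/∂x = [(-3.2)·(-210) − (-4.1)·(-105)] / -9450 = -0.02556
∂h/∂y = [105·(-4.1) − 120·(-3.2)] / -9450 = +0.004921
|∇h| = √(-0.02556² + 0.004921²) = 0.02603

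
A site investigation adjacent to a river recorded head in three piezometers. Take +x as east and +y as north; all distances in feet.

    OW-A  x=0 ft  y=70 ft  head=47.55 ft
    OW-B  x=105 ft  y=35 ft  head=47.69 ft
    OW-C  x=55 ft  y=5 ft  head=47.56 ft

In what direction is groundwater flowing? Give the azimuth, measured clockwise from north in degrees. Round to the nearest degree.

233°

Three-point gradient (reference OW-A): Δ to OW-B = (105, -35, +0.14), Δ to OW-C = (55, -65, +0.01).
∂h/∂x = +0.001786, ∂h/∂y = +0.001357 (det = -4900).
Flow direction (−∇h) has components (-0.001786 E, -0.001357 N).
Azimuth = atan2(E, N) = atan2(-0.001786, -0.001357) = 232.8° ≈ 233°.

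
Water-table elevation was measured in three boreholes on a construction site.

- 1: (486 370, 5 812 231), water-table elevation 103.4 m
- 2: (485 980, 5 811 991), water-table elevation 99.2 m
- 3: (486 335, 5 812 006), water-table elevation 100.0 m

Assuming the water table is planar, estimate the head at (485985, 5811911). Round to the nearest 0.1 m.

With h = a·x + b·y + c and 1 as origin, the differences give:
  (-390)·a + (-240)·b = -4.2
  (-35)·a + (-225)·b = -3.4
Eliminate b (×(-225) and ×(-240), subtract): 79350·a = 129.00 → a = ∂h/∂x = +0.001626
Back-substitute: b = ∂h/∂y = +0.01486.
h(485985, 5811911) = 103.4 + (+0.001626)·(-385) + (+0.01486)·(-320) = 103.4 -0.626 -4.755 = 98.019 m.

98.0 m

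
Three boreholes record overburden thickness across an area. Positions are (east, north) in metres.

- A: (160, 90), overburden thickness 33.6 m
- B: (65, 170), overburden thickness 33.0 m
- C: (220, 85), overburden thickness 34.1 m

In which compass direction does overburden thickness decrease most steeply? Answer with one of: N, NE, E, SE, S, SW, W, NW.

W

Differences from A: to B (Δx, Δy, Δh) = (-95, 80, -0.6); to C = (60, -5, +0.5).
Solve a·Δx + b·Δy = Δd: det = (-95)·(-5) − 60·80 = -4325.
∂d/∂x = [(-0.6)·(-5) − (+0.5)·80] / -4325 = +0.008555
∂d/∂y = [(-95)·(+0.5) − 60·(-0.6)] / -4325 = +0.002659
Steepest decrease is along −∇f = (-0.008555 E, -0.002659 N) → west.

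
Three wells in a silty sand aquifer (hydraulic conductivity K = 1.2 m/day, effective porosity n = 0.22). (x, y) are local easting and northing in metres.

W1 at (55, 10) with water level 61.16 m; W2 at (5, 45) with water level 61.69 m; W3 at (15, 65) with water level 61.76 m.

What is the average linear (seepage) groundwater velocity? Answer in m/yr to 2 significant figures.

18 m/yr

Three-point gradient (reference W1): Δ to W2 = (-50, 35, +0.53), Δ to W3 = (-40, 55, +0.60).
∂h/∂x = -0.006037, ∂h/∂y = +0.006519 (det = -1350).
|∇h| = √(-0.006037² + 0.006519²) = 0.008885
Seepage velocity v = K·i/n = 1.2 × 0.008885 / 0.22 = 0.04846 m/day = 17.7 m/yr.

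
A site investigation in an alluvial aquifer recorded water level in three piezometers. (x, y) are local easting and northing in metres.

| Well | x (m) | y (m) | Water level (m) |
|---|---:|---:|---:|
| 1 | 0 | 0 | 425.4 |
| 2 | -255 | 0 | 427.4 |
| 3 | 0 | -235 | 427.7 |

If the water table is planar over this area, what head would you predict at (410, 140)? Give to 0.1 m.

∂h/∂x = (427.4 − 425.4) / (-255 − 0) = -0.007843
∂h/∂y = (427.7 − 425.4) / (-235 − 0) = -0.009787
h(410, 140) = 425.4 + (-0.007843)·(410) + (-0.009787)·(140) = 425.4 -3.216 -1.370 = 420.814 m.

420.8 m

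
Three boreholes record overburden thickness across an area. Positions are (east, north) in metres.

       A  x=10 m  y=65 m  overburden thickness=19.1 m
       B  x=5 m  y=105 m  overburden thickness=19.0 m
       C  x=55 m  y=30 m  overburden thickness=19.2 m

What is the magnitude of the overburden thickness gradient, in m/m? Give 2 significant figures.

Three-point gradient (reference A): Δ to B = (-5, 40, -0.1), Δ to C = (45, -35, +0.1).
∂d/∂x = +0.0003077, ∂d/∂y = -0.002462 (det = -1625).
|∇f| = √(0.0003077² + -0.002462²) = 0.002481 m/m

0.0025 m/m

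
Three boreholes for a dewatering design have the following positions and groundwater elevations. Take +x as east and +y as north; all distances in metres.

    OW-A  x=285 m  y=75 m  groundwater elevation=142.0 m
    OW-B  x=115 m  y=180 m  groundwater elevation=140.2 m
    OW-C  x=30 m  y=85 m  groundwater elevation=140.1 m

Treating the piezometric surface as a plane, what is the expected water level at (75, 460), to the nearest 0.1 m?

Differences from OW-A: to OW-B (Δx, Δy, Δh) = (-170, 105, -1.8); to OW-C = (-255, 10, -1.9).
Determinant of the coordinate differences = (-170)·10 − (-255)·105 = 25075.
∂h/∂x = [(-1.8)·10 − (-1.9)·105] / 25075 = +0.007238
∂h/∂y = [(-170)·(-1.9) − (-255)·(-1.8)] / 25075 = -0.005424
h(75, 460) = 142.0 + (+0.007238)·(-210) + (-0.005424)·(385) = 142.0 -1.520 -2.088 = 138.392 m.

138.4 m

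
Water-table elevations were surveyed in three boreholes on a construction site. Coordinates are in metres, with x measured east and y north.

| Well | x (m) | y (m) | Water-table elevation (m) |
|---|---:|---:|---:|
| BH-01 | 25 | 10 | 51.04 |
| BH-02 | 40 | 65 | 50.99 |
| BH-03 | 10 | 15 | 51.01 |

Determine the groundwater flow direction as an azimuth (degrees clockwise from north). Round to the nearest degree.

311°

Differences from BH-01: to BH-02 (Δx, Δy, Δh) = (15, 55, -0.05); to BH-03 = (-15, 5, -0.03).
Determinant of the coordinate differences = 15·5 − (-15)·55 = 900.
∂h/∂x = [(-0.05)·5 − (-0.03)·55] / 900 = +0.001556
∂h/∂y = [15·(-0.03) − (-15)·(-0.05)] / 900 = -0.001333
Flow direction (−∇h) has components (-0.001556 E, +0.001333 N).
Azimuth = atan2(E, N) = atan2(-0.001556, +0.001333) = 310.6° ≈ 311°.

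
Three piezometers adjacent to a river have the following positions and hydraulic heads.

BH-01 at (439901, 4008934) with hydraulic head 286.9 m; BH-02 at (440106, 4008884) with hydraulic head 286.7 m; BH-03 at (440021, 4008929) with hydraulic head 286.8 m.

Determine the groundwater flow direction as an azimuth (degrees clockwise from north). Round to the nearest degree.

Differences from BH-01: to BH-02 (Δx, Δy, Δh) = (205, -50, -0.2); to BH-03 = (120, -5, -0.1).
Determinant of the coordinate differences = 205·(-5) − 120·(-50) = 4975.
∂h/∂x = [(-0.2)·(-5) − (-0.1)·(-50)] / 4975 = -0.0008040
∂h/∂y = [205·(-0.1) − 120·(-0.2)] / 4975 = +0.0007035
Flow direction (−∇h) has components (+0.0008040 E, -0.0007035 N).
Azimuth = atan2(E, N) = atan2(+0.0008040, -0.0007035) = 131.2° ≈ 131°.

131°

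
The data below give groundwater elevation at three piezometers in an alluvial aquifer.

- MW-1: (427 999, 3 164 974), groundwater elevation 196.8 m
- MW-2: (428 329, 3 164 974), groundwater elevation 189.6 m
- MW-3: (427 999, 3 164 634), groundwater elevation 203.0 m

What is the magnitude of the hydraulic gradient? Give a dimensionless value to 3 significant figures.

∂h/∂x = (189.6 − 196.8) / (428329 − 427999) = -0.02182
∂h/∂y = (203.0 − 196.8) / (3164634 − 3164974) = -0.01824
|∇h| = √(-0.02182² + -0.01824²) = 0.02844

0.0284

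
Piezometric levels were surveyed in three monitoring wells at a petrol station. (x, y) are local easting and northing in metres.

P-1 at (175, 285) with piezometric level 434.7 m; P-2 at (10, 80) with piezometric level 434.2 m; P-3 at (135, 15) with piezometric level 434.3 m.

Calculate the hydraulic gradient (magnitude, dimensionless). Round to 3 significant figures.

With h = a·x + b·y + c and P-1 as origin, the differences give:
  (-165)·a + (-205)·b = -0.5
  (-40)·a + (-270)·b = -0.4
Eliminate b (×(-270) and ×(-205), subtract): 36350·a = 53.00 → a = ∂h/∂x = +0.001458
Back-substitute: b = ∂h/∂y = +0.001265.
|∇h| = √(0.001458² + 0.001265²) = 0.00193

0.00193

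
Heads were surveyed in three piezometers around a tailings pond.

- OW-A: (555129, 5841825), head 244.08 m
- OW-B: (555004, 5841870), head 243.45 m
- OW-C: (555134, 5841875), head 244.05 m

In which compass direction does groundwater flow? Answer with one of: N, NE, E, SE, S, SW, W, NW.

Three-point gradient (reference OW-A): Δ to OW-B = (-125, 45, -0.63), Δ to OW-C = (5, 50, -0.03).
∂h/∂x = +0.004656, ∂h/∂y = -0.001066 (det = -6475).
Flow = −∇h = (-0.004656 east, +0.001066 north), which points west.

W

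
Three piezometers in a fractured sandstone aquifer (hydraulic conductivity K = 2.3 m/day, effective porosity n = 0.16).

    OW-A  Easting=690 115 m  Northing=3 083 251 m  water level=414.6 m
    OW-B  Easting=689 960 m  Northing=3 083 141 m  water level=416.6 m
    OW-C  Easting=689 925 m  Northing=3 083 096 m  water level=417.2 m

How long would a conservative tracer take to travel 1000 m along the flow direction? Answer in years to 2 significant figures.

18 years

Taking OW-A as reference: OW-B−OW-A = (-155, -110, +2.0); OW-C−OW-A = (-190, -155, +2.6).
Solve a·Δx + b·Δy = Δh: det = (-155)·(-155) − (-190)·(-110) = 3125.
∂h/∂x = [(+2.0)·(-155) − (+2.6)·(-110)] / 3125 = -0.007680
∂h/∂y = [(-155)·(+2.6) − (-190)·(+2.0)] / 3125 = -0.007360
|∇h| = √(-0.007680² + -0.007360²) = 0.01064
Seepage velocity v = K·i/n = 2.3 × 0.01064 / 0.16 = 0.1529 m/day.
t = 1000 / 0.1529 = 6540 days = 17.9 years.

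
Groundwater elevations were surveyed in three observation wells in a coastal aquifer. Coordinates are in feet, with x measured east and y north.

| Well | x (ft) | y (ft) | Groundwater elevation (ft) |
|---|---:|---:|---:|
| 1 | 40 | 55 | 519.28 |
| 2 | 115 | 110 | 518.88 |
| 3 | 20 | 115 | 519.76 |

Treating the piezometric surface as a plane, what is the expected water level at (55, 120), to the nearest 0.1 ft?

With h = a·x + b·y + c and 1 as origin, the differences give:
  75·a + 55·b = -0.40
  (-20)·a + 60·b = +0.48
Eliminate b (×60 and ×55, subtract): 5600·a = -50.400 → a = ∂h/∂x = -0.009000
Back-substitute: b = ∂h/∂y = +0.005000.
h(55, 120) = 519.28 + (-0.009000)·(15) + (+0.005000)·(65) = 519.28 -0.135 +0.325 = 519.470 ft.

519.5 ft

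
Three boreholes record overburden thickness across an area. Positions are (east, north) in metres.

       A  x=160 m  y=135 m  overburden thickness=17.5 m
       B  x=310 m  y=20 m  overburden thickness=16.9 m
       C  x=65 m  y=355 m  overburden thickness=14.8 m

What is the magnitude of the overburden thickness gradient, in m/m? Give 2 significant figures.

With d = a·x + b·y + c and A as origin, the differences give:
  150·a + (-115)·b = -0.6
  (-95)·a + 220·b = -2.7
Eliminate b (×220 and ×(-115), subtract): 22075·a = -442.50 → a = ∂d/∂x = -0.02005
Back-substitute: b = ∂d/∂y = -0.02093.
|∇f| = √(-0.02005² + -0.02093²) = 0.02898 m/m

0.029 m/m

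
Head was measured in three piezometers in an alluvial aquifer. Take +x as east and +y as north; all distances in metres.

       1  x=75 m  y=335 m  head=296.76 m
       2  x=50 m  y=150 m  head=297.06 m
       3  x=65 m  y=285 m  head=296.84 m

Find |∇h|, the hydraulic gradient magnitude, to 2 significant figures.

Taking 1 as reference: 2−1 = (-25, -185, +0.30); 3−1 = (-10, -50, +0.08).
Solve a·Δx + b·Δy = Δh: det = (-25)·(-50) − (-10)·(-185) = -600.
∂h/∂x = [(+0.30)·(-50) − (+0.08)·(-185)] / -600 = +0.0003333
∂h/∂y = [(-25)·(+0.08) − (-10)·(+0.30)] / -600 = -0.001667
|∇h| = √(0.0003333² + -0.001667²) = 0.0017

0.0017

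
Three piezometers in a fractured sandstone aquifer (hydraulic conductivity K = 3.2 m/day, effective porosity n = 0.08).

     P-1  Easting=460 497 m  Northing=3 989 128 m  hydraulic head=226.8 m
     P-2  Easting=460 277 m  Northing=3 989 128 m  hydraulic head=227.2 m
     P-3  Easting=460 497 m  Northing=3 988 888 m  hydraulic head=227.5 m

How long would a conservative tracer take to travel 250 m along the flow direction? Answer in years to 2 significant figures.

5.0 years

∂h/∂x = (227.2 − 226.8) / (460277 − 460497) = -0.001818
∂h/∂y = (227.5 − 226.8) / (3988888 − 3989128) = -0.002917
|∇h| = √(-0.001818² + -0.002917²) = 0.003437
Seepage velocity v = K·i/n = 3.2 × 0.003437 / 0.08 = 0.1375 m/day.
t = 250 / 0.1375 = 1818 days = 4.98 years.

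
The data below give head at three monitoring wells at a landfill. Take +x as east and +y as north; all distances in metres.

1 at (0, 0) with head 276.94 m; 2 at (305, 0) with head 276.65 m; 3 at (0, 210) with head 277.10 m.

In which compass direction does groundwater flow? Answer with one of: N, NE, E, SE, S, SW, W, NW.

SE

∂h/∂x = (276.65 − 276.94) / (305 − 0) = -0.0009508
∂h/∂y = (277.10 − 276.94) / (210 − 0) = +0.0007619
Flow = −∇h = (+0.0009508 east, -0.0007619 north), which points southeast.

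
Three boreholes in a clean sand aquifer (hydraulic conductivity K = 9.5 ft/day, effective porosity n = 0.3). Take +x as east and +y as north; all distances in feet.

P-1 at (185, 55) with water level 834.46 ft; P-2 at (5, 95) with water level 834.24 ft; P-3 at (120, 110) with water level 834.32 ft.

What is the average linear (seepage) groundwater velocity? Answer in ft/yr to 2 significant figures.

20 ft/yr

With h = a·x + b·y + c and P-1 as origin, the differences give:
  (-180)·a + 40·b = -0.22
  (-65)·a + 55·b = -0.14
Eliminate b (×55 and ×40, subtract): -7300·a = -6.500 → a = ∂h/∂x = +0.0008904
Back-substitute: b = ∂h/∂y = -0.001493.
|∇h| = √(0.0008904² + -0.001493²) = 0.001738
Seepage velocity v = K·i/n = 9.5 × 0.001738 / 0.3 = 0.05504 ft/day = 20.1 ft/yr.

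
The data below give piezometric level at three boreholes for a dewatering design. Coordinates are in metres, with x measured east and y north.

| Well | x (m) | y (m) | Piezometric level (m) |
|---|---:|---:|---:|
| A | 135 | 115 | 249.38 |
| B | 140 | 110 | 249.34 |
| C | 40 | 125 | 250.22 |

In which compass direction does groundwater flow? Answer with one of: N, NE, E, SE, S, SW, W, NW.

With h = a·x + b·y + c and A as origin, the differences give:
  5·a + (-5)·b = -0.04
  (-95)·a + 10·b = +0.84
Eliminate b (×10 and ×(-5), subtract): -425·a = 3.800 → a = ∂h/∂x = -0.008941
Back-substitute: b = ∂h/∂y = -0.0009412.
Flow = −∇h = (+0.008941 east, +0.0009412 north), which points east.

E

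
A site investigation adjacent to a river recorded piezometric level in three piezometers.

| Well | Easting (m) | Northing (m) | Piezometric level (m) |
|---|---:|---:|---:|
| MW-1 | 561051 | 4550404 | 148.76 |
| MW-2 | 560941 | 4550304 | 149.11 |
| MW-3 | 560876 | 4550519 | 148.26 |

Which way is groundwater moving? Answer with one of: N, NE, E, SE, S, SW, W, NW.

With h = a·x + b·y + c and MW-1 as origin, the differences give:
  (-110)·a + (-100)·b = +0.35
  (-175)·a + 115·b = -0.50
Eliminate b (×115 and ×(-100), subtract): -30150·a = -9.750 → a = ∂h/∂x = +0.0003234
Back-substitute: b = ∂h/∂y = -0.003856.
Flow = −∇h = (-0.0003234 east, +0.003856 north), which points north.

N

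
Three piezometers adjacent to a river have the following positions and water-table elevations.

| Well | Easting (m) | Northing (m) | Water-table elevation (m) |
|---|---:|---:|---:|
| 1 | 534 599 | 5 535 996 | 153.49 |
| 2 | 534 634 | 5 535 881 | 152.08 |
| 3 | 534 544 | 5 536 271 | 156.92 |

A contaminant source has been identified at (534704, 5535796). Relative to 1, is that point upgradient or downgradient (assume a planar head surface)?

Differences from 1: to 2 (Δx, Δy, Δh) = (35, -115, -1.41); to 3 = (-55, 275, +3.43).
Solve a·Δx + b·Δy = Δh: det = 35·275 − (-55)·(-115) = 3300.
∂h/∂x = [(-1.41)·275 − (+3.43)·(-115)] / 3300 = +0.002030
∂h/∂y = [35·(+3.43) − (-55)·(-1.41)] / 3300 = +0.01288
Head at (534704, 5535796) = 153.49 + (+0.002030)·(105) + (+0.01288)·(-200) = 151.13 m.
That is lower than the 153.49 m at 1, so the point is downgradient.

downgradient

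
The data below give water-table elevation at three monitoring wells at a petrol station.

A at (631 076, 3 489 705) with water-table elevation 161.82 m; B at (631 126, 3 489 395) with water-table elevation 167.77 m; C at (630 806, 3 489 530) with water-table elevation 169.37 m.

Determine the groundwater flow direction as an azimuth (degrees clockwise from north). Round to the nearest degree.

033°

Taking A as reference: B−A = (50, -310, +5.95); C−A = (-270, -175, +7.55).
Determinant of the coordinate differences = 50·(-175) − (-270)·(-310) = -92450.
∂h/∂x = [(+5.95)·(-175) − (+7.55)·(-310)] / -92450 = -0.01405
∂h/∂y = [50·(+7.55) − (-270)·(+5.95)] / -92450 = -0.02146
Flow direction (−∇h) has components (+0.01405 E, +0.02146 N).
Azimuth = atan2(E, N) = atan2(+0.01405, +0.02146) = 33.2° ≈ 033°.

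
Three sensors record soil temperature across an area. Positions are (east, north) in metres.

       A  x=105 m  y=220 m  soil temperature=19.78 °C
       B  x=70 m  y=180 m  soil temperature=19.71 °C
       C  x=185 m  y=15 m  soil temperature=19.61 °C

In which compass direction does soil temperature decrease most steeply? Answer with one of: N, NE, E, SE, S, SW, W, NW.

SW

Taking A as reference: B−A = (-35, -40, -0.07); C−A = (80, -205, -0.17).
Determinant of the coordinate differences = (-35)·(-205) − 80·(-40) = 10375.
∂T/∂x = [(-0.07)·(-205) − (-0.17)·(-40)] / 10375 = +0.0007277
∂T/∂y = [(-35)·(-0.17) − 80·(-0.07)] / 10375 = +0.001113
Steepest decrease is along −∇f = (-0.0007277 E, -0.001113 N) → southwest.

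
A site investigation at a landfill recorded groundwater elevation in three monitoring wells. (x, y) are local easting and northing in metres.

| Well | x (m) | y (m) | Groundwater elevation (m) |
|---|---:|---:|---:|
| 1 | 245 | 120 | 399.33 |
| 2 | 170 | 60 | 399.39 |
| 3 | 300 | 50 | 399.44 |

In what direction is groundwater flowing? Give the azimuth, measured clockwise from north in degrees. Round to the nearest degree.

348°

With h = a·x + b·y + c and 1 as origin, the differences give:
  (-75)·a + (-60)·b = +0.06
  55·a + (-70)·b = +0.11
Eliminate b (×(-70) and ×(-60), subtract): 8550·a = 2.400 → a = ∂h/∂x = +0.0002807
Back-substitute: b = ∂h/∂y = -0.001351.
Flow direction (−∇h) has components (-0.0002807 E, +0.001351 N).
Azimuth = atan2(E, N) = atan2(-0.0002807, +0.001351) = 348.3° ≈ 348°.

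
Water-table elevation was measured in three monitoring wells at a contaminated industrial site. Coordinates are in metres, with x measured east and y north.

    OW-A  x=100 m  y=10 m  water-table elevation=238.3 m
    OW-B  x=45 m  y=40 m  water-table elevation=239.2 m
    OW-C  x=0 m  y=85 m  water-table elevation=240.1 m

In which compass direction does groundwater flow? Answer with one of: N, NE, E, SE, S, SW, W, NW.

SE

With h = a·x + b·y + c and OW-A as origin, the differences give:
  (-55)·a + 30·b = +0.9
  (-100)·a + 75·b = +1.8
Eliminate b (×75 and ×30, subtract): -1125·a = 13.50 → a = ∂h/∂x = -0.01200
Back-substitute: b = ∂h/∂y = +0.008000.
Flow = −∇h = (+0.01200 east, -0.008000 north), which points southeast.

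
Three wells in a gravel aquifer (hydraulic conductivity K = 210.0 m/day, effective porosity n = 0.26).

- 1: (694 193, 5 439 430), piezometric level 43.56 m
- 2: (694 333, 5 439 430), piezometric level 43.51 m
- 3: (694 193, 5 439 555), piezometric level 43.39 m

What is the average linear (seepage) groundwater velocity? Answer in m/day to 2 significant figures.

∂h/∂x = (43.51 − 43.56) / (694333 − 694193) = -0.0003571
∂h/∂y = (43.39 − 43.56) / (5439555 − 5439430) = -0.001360
|∇h| = √(-0.0003571² + -0.001360²) = 0.001406
Seepage velocity v = K·i/n = 210.0 × 0.001406 / 0.26 = 1.136 m/day.

1.1 m/day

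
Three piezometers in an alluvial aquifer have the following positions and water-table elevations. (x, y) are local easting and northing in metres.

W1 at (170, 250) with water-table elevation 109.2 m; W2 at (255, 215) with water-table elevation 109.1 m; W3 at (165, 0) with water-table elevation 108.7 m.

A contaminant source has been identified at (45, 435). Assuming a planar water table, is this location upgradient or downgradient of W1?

upgradient

Differences from W1: to W2 (Δx, Δy, Δh) = (85, -35, -0.1); to W3 = (-5, -250, -0.5).
Determinant of the coordinate differences = 85·(-250) − (-5)·(-35) = -21425.
∂h/∂x = [(-0.1)·(-250) − (-0.5)·(-35)] / -21425 = -0.0003501
∂h/∂y = [85·(-0.5) − (-5)·(-0.1)] / -21425 = +0.002007
Head at (45, 435) = 109.2 + (-0.0003501)·(-125) + (+0.002007)·(185) = 109.62 m.
That is higher than the 109.2 m at W1, so the point is upgradient.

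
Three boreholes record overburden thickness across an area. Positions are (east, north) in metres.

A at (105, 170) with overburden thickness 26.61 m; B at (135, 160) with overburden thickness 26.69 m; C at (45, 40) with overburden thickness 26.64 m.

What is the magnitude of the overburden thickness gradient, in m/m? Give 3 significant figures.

0.00258 m/m

Taking A as reference: B−A = (30, -10, +0.08); C−A = (-60, -130, +0.03).
Solve a·Δx + b·Δy = Δd: det = 30·(-130) − (-60)·(-10) = -4500.
∂d/∂x = [(+0.08)·(-130) − (+0.03)·(-10)] / -4500 = +0.002244
∂d/∂y = [30·(+0.03) − (-60)·(+0.08)] / -4500 = -0.001267
|∇f| = √(0.002244² + -0.001267²) = 0.002577 m/m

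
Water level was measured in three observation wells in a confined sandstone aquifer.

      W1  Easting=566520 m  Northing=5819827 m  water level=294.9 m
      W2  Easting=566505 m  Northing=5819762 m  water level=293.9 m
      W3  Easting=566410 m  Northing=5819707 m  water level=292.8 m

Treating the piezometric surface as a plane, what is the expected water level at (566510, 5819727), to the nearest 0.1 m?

293.4 m

Differences from W1: to W2 (Δx, Δy, Δh) = (-15, -65, -1.0); to W3 = (-110, -120, -2.1).
Determinant of the coordinate differences = (-15)·(-120) − (-110)·(-65) = -5350.
∂h/∂x = [(-1.0)·(-120) − (-2.1)·(-65)] / -5350 = +0.003084
∂h/∂y = [(-15)·(-2.1) − (-110)·(-1.0)] / -5350 = +0.01467
h(566510, 5819727) = 294.9 + (+0.003084)·(-10) + (+0.01467)·(-100) = 294.9 -0.031 -1.467 = 293.402 m.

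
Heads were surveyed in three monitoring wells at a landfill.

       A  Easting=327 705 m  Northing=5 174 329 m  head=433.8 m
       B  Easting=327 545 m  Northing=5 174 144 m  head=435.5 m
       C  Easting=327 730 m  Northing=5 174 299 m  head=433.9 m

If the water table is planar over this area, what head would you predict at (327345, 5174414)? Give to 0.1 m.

Three-point gradient (reference A): Δ to B = (-160, -185, +1.7), Δ to C = (25, -30, +0.1).
∂h/∂x = -0.003448, ∂h/∂y = -0.006207 (det = 9425).
h(327345, 5174414) = 433.8 + (-0.003448)·(-360) + (-0.006207)·(85) = 433.8 +1.241 -0.528 = 434.514 m.

434.5 m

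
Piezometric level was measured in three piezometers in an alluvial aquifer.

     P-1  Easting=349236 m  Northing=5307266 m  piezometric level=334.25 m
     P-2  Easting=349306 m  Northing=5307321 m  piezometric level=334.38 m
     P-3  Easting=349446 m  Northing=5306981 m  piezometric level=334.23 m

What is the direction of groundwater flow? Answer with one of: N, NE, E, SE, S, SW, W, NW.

SW

Differences from P-1: to P-2 (Δx, Δy, Δh) = (70, 55, +0.13); to P-3 = (210, -285, -0.02).
Solve a·Δx + b·Δy = Δh: det = 70·(-285) − 210·55 = -31500.
∂h/∂x = [(+0.13)·(-285) − (-0.02)·55] / -31500 = +0.001141
∂h/∂y = [70·(-0.02) − 210·(+0.13)] / -31500 = +0.0009111
Flow = −∇h = (-0.001141 east, -0.0009111 north), which points southwest.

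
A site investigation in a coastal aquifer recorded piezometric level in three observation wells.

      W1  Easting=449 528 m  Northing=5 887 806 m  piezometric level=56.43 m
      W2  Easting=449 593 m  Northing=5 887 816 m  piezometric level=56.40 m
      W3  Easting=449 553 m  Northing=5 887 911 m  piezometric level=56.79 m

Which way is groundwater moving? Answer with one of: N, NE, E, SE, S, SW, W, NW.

S

Taking W1 as reference: W2−W1 = (65, 10, -0.03); W3−W1 = (25, 105, +0.36).
Determinant of the coordinate differences = 65·105 − 25·10 = 6575.
∂h/∂x = [(-0.03)·105 − (+0.36)·10] / 6575 = -0.001027
∂h/∂y = [65·(+0.36) − 25·(-0.03)] / 6575 = +0.003673
Flow = −∇h = (+0.001027 east, -0.003673 north), which points south.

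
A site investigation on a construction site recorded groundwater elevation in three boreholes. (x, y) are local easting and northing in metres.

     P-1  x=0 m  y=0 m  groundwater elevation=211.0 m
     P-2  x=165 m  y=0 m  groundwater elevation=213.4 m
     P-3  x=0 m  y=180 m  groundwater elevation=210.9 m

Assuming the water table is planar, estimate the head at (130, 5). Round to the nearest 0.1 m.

∂h/∂x = (213.4 − 211.0) / (165 − 0) = +0.01455
∂h/∂y = (210.9 − 211.0) / (180 − 0) = -0.0005556
h(130, 5) = 211.0 + (+0.01455)·(130) + (-0.0005556)·(5) = 211.0 +1.891 -0.003 = 212.888 m.

212.9 m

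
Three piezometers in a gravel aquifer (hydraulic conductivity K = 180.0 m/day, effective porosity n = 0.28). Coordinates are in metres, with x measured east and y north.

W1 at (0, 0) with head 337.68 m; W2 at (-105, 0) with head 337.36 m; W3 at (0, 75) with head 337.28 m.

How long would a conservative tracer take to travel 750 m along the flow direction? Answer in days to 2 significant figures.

∂h/∂x = (337.36 − 337.68) / (-105 − 0) = +0.003048
∂h/∂y = (337.28 − 337.68) / (75 − 0) = -0.005333
|∇h| = √(0.003048² + -0.005333²) = 0.006143
Seepage velocity v = K·i/n = 180.0 × 0.006143 / 0.28 = 3.949 m/day.
t = 750 / 3.949 = 189.9 days.

190 days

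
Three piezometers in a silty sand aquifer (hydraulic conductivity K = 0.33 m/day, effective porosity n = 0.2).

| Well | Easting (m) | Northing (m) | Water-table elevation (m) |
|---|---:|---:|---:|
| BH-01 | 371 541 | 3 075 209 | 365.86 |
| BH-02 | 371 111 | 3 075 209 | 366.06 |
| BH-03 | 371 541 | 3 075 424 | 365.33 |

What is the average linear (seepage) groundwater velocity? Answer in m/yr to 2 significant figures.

1.5 m/yr

∂h/∂x = (366.06 − 365.86) / (371111 − 371541) = -0.0004651
∂h/∂y = (365.33 − 365.86) / (3075424 − 3075209) = -0.002465
|∇h| = √(-0.0004651² + -0.002465²) = 0.002508
Seepage velocity v = K·i/n = 0.33 × 0.002508 / 0.2 = 0.004138 m/day = 1.511 m/yr.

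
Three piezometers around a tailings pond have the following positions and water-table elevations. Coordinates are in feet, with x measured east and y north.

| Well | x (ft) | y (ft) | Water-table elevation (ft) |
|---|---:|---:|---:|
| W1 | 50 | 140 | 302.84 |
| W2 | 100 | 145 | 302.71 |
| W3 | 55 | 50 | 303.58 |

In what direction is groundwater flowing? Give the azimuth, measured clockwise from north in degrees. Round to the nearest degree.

With h = a·x + b·y + c and W1 as origin, the differences give:
  50·a + 5·b = -0.13
  5·a + (-90)·b = +0.74
Eliminate b (×(-90) and ×5, subtract): -4525·a = 8.000 → a = ∂h/∂x = -0.001768
Back-substitute: b = ∂h/∂y = -0.008320.
Flow direction (−∇h) has components (+0.001768 E, +0.008320 N).
Azimuth = atan2(E, N) = atan2(+0.001768, +0.008320) = 12.0° ≈ 012°.

012°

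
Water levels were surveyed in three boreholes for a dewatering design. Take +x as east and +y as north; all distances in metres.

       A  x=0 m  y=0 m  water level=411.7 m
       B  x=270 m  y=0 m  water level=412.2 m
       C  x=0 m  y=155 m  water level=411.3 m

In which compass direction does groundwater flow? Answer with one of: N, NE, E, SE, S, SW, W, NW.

∂h/∂x = (412.2 − 411.7) / (270 − 0) = +0.001852
∂h/∂y = (411.3 − 411.7) / (155 − 0) = -0.002581
Flow = −∇h = (-0.001852 east, +0.002581 north), which points northwest.

NW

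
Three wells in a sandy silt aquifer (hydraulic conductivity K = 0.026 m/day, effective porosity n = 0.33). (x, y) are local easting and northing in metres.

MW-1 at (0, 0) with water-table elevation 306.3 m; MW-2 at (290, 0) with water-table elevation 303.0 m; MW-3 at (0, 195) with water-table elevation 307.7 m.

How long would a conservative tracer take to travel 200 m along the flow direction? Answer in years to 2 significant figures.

∂h/∂x = (303.0 − 306.3) / (290 − 0) = -0.01138
∂h/∂y = (307.7 − 306.3) / (195 − 0) = +0.007179
|∇h| = √(-0.01138² + 0.007179²) = 0.01346
Seepage velocity v = K·i/n = 0.026 × 0.01346 / 0.33 = 0.00106 m/day.
t = 200 / 0.00106 = 1.887e+05 days = 517 years.

520 years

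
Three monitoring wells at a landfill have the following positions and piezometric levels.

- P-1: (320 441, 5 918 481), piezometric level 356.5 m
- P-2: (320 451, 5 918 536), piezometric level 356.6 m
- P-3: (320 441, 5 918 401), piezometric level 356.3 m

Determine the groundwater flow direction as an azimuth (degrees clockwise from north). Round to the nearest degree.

124°

With h = a·x + b·y + c and P-1 as origin, the differences give:
  10·a + 55·b = +0.1
  0·a + (-80)·b = -0.2
Eliminate b (×(-80) and ×55, subtract): -800·a = 3.00 → a = ∂h/∂x = -0.003750
Back-substitute: b = ∂h/∂y = +0.002500.
Flow direction (−∇h) has components (+0.003750 E, -0.002500 N).
Azimuth = atan2(E, N) = atan2(+0.003750, -0.002500) = 123.7° ≈ 124°.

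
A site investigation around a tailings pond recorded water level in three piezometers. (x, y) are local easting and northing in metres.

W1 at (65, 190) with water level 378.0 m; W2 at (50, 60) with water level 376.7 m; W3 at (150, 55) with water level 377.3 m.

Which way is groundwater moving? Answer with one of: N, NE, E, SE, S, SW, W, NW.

Three-point gradient (reference W1): Δ to W2 = (-15, -130, -1.3), Δ to W3 = (85, -135, -0.7).
∂h/∂x = +0.006463, ∂h/∂y = +0.009254 (det = 13075).
Flow = −∇h = (-0.006463 east, -0.009254 north), which points southwest.

SW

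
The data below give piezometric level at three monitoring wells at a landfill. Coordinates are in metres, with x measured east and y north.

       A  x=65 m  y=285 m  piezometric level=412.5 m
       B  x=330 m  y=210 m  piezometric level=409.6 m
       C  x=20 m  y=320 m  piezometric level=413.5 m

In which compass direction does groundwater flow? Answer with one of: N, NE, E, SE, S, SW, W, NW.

Taking A as reference: B−A = (265, -75, -2.9); C−A = (-45, 35, +1.0).
Solve a·Δx + b·Δy = Δh: det = 265·35 − (-45)·(-75) = 5900.
∂h/∂x = [(-2.9)·35 − (+1.0)·(-75)] / 5900 = -0.004492
∂h/∂y = [265·(+1.0) − (-45)·(-2.9)] / 5900 = +0.02280
Flow = −∇h = (+0.004492 east, -0.02280 north), which points south.

S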